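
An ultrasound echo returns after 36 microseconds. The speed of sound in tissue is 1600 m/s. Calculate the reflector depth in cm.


depth = c * t / 2
t = 36 us = 3.6000e-05 s
depth = 1600 * 3.6000e-05 / 2
depth = 0.0288 m = 2.88 cm


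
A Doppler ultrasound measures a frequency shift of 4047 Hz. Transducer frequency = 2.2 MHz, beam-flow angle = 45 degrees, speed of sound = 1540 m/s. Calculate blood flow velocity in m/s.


v = fd * c / (2 * f0 * cos(theta))
v = 4047 * 1540 / (2 * 2.2000e+06 * cos(45))
v = 2.003 m/s


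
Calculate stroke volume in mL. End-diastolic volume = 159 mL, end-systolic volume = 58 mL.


SV = EDV - ESV
SV = 159 - 58
SV = 101 mL


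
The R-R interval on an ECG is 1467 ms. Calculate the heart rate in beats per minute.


HR = 60 / RR_interval(s)
RR = 1467 ms = 1.467 s
HR = 60 / 1.467 = 40.9 bpm


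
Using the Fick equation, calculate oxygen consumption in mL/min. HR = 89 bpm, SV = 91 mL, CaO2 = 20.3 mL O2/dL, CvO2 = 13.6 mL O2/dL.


CO = HR*SV = 89*91/1000 = 8.099 L/min
a-v O2 diff = 20.3 - 13.6 = 6.7 mL/dL
VO2 = CO * (CaO2-CvO2) * 10 dL/L
VO2 = 8.099 * 6.7 * 10
VO2 = 542.6 mL/min


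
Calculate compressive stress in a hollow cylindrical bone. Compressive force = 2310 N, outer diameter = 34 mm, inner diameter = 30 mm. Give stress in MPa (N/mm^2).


A = pi*(r_o^2 - r_i^2)
r_o = 17 mm, r_i = 15 mm
A = 201.062 mm^2
sigma = F/A = 2310 / 201.062
sigma = 11.49 MPa


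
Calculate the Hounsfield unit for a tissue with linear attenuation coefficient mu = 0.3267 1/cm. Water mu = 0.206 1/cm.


HU = ((mu_tissue - mu_water) / mu_water) * 1000
HU = ((0.3267 - 0.206) / 0.206) * 1000
HU = 585.9


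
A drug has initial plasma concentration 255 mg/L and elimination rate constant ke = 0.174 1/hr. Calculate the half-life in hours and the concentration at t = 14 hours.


t_half = ln(2) / ke = 0.693147 / 0.174 = 3.984 hr
C(t) = C0 * exp(-ke*t) = 255 * exp(-0.174*14)
C(14) = 22.32 mg/L


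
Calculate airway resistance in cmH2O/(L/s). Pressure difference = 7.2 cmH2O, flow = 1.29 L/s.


R = dP / flow
R = 7.2 / 1.29
R = 5.581 cmH2O/(L/s)


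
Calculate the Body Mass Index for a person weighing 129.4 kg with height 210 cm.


BMI = weight / height^2
height = 210 cm = 2.1 m
BMI = 129.4 / 2.1^2
BMI = 29.34 kg/m^2


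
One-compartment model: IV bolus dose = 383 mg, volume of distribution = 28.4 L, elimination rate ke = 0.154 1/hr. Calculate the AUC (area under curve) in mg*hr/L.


C0 = Dose/Vd = 383/28.4 = 13.4859 mg/L
AUC = C0/ke = 13.4859/0.154
AUC = 87.57 mg*hr/L


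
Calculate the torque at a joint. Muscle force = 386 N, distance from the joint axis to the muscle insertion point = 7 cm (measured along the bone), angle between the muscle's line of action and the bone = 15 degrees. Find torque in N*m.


Torque = F * d * sin(theta)   (moment arm = d*sin(theta))
d = 7 cm = 0.07 m
Torque = 386 * 0.07 * sin(15)
Torque = 6.993 N*m


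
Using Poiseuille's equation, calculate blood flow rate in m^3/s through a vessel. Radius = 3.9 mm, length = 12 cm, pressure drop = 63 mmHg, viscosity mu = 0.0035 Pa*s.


Q = pi*r^4*dP / (8*mu*L)
r = 0.0039 m, L = 0.12 m
dP = 63 mmHg = 8399.286 Pa
Q = 0.001817 m^3/s


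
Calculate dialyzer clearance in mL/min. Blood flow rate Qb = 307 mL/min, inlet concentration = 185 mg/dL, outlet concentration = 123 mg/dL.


K = Qb * (Cb_in - Cb_out) / Cb_in
K = 307 * (185 - 123) / 185
K = 102.9 mL/min


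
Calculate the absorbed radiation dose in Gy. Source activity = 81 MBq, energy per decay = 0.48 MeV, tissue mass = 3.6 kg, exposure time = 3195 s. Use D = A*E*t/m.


A = 81 MBq = 8.1000e+07 Bq
E = 0.48 MeV = 7.6896e-14 J
D = A*E*t/m = 8.1000e+07*7.6896e-14*3195/3.6
D = 0.005528 Gy


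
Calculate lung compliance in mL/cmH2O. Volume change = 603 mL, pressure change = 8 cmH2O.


C = dV / dP
C = 603 / 8
C = 75.38 mL/cmH2O


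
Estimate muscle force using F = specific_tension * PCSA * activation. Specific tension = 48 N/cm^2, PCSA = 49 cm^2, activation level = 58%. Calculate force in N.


F = sigma * PCSA * activation
F = 48 * 49 * 0.58
F = 1364 N


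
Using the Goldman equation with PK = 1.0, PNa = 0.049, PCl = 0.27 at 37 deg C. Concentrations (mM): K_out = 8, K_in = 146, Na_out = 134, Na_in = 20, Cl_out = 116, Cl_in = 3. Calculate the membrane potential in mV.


Vm = (RT/F)*ln((PK*Ko + PNa*Nao + PCl*Cli)/(PK*Ki + PNa*Nai + PCl*Clo))
Numer = 15.376, Denom = 178.3
Vm = -65.49 mV


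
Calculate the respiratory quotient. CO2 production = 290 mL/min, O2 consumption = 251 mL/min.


RQ = VCO2 / VO2
RQ = 290 / 251
RQ = 1.155


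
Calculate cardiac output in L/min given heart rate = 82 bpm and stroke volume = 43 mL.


CO = HR * SV
CO = 82 * 43 / 1000
CO = 3.526 L/min


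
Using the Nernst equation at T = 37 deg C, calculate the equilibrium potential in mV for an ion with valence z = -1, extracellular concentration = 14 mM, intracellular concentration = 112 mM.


E = (RT/(zF)) * ln(C_out/C_in)
T = 37 + 273.15 = 310.15 K
E = (8.314 * 310.15 / (-1 * 96485)) * ln(14/112)
E = 55.57 mV


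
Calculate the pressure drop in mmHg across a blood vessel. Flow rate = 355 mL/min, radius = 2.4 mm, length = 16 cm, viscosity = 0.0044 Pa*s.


dP = 8*mu*L*Q / (pi*r^4)
Q = 355 mL/min = 5.91667e-06 m^3/s
dP = 319.702 Pa = 319.702 / 133.322 mmHg = 2.398 mmHg


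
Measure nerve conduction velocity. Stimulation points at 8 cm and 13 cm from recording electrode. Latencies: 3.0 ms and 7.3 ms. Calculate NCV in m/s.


Distance = (13 - 8) / 100 = 0.05 m
dt = (7.3 - 3.0) / 1000 = 0.0043 s
NCV = dist / dt = 11.63 m/s


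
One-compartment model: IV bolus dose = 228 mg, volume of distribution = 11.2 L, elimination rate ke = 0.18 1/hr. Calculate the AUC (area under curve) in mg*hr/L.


C0 = Dose/Vd = 228/11.2 = 20.3571 mg/L
AUC = C0/ke = 20.3571/0.18
AUC = 113.1 mg*hr/L


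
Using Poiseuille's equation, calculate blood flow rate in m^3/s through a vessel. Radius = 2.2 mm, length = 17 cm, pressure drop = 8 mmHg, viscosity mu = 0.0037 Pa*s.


Q = pi*r^4*dP / (8*mu*L)
r = 0.0022 m, L = 0.17 m
dP = 8 mmHg = 1066.576 Pa
Q = 1.5599e-05 m^3/s


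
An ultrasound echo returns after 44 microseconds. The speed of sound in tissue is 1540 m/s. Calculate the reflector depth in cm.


depth = c * t / 2
t = 44 us = 4.4000e-05 s
depth = 1540 * 4.4000e-05 / 2
depth = 0.03388 m = 3.388 cm


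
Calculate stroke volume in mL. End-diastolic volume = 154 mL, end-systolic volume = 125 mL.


SV = EDV - ESV
SV = 154 - 125
SV = 29 mL


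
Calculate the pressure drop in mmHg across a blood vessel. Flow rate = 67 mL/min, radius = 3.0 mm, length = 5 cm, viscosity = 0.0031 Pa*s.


dP = 8*mu*L*Q / (pi*r^4)
Q = 67 mL/min = 1.11667e-06 m^3/s
dP = 5.44141 Pa = 5.44141 / 133.322 mmHg = 0.04081 mmHg


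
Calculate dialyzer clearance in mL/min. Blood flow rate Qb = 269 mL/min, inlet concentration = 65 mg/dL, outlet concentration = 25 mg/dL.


K = Qb * (Cb_in - Cb_out) / Cb_in
K = 269 * (65 - 25) / 65
K = 165.5 mL/min


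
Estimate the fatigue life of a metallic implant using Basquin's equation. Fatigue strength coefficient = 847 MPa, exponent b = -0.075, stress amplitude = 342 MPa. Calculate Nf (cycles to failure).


sigma_a = sigma_f' * (2Nf)^b
2Nf = (sigma_a/sigma_f')^(1/b)
2Nf = (342/847)^(1/-0.075)
2Nf = 178414.74
Nf = 8.921e+04


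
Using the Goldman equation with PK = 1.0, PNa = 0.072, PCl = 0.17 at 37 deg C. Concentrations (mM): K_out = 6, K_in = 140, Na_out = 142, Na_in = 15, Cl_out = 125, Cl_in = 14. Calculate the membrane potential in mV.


Vm = (RT/F)*ln((PK*Ko + PNa*Nao + PCl*Cli)/(PK*Ki + PNa*Nai + PCl*Clo))
Numer = 18.604, Denom = 162.33
Vm = -57.89 mV


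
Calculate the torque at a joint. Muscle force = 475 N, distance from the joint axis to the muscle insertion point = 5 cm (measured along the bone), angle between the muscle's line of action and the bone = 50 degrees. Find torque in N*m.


Torque = F * d * sin(theta)   (moment arm = d*sin(theta))
d = 5 cm = 0.05 m
Torque = 475 * 0.05 * sin(50)
Torque = 18.19 N*m


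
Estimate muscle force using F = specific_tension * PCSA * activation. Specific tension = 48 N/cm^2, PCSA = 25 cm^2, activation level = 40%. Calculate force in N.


F = sigma * PCSA * activation
F = 48 * 25 * 0.4
F = 480 N


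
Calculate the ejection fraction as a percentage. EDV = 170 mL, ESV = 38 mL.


SV = EDV - ESV = 170 - 38 = 132 mL
EF = SV/EDV * 100 = 132/170 * 100
EF = 77.65%


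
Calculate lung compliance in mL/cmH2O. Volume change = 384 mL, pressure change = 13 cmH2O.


C = dV / dP
C = 384 / 13
C = 29.54 mL/cmH2O


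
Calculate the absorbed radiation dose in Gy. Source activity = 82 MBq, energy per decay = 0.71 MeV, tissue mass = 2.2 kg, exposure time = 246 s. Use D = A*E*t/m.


A = 82 MBq = 8.2000e+07 Bq
E = 0.71 MeV = 1.13742e-13 J
D = A*E*t/m = 8.2000e+07*1.13742e-13*246/2.2
D = 0.001043 Gy


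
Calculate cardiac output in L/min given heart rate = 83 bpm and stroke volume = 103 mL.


CO = HR * SV
CO = 83 * 103 / 1000
CO = 8.549 L/min


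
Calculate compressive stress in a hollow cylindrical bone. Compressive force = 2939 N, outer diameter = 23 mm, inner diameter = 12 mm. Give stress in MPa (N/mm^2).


A = pi*(r_o^2 - r_i^2)
r_o = 11.5 mm, r_i = 6 mm
A = 302.378 mm^2
sigma = F/A = 2939 / 302.378
sigma = 9.72 MPa


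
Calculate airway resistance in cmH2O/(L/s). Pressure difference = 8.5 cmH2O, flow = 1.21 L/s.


R = dP / flow
R = 8.5 / 1.21
R = 7.025 cmH2O/(L/s)


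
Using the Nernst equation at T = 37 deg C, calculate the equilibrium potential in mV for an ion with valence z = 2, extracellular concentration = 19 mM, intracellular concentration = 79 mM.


E = (RT/(zF)) * ln(C_out/C_in)
T = 37 + 273.15 = 310.15 K
E = (8.314 * 310.15 / (2 * 96485)) * ln(19/79)
E = -19.04 mV


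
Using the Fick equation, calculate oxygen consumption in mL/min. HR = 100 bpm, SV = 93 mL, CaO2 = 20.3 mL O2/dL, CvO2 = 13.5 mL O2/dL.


CO = HR*SV = 100*93/1000 = 9.3 L/min
a-v O2 diff = 20.3 - 13.5 = 6.8 mL/dL
VO2 = CO * (CaO2-CvO2) * 10 dL/L
VO2 = 9.3 * 6.8 * 10
VO2 = 632.4 mL/min


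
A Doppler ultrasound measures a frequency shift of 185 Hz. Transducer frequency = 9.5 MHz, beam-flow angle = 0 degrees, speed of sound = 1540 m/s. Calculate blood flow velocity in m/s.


v = fd * c / (2 * f0 * cos(theta))
v = 185 * 1540 / (2 * 9.5000e+06 * cos(0))
v = 0.01499 m/s


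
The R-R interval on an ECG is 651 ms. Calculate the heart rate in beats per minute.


HR = 60 / RR_interval(s)
RR = 651 ms = 0.651 s
HR = 60 / 0.651 = 92.17 bpm


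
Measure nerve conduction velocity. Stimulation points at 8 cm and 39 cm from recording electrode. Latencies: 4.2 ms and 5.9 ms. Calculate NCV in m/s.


Distance = (39 - 8) / 100 = 0.31 m
dt = (5.9 - 4.2) / 1000 = 0.0017 s
NCV = dist / dt = 182.4 m/s


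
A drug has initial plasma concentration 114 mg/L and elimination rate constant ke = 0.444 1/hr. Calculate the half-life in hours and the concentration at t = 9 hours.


t_half = ln(2) / ke = 0.693147 / 0.444 = 1.561 hr
C(t) = C0 * exp(-ke*t) = 114 * exp(-0.444*9)
C(9) = 2.096 mg/L


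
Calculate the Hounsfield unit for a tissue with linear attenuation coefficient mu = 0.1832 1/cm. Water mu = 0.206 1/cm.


HU = ((mu_tissue - mu_water) / mu_water) * 1000
HU = ((0.1832 - 0.206) / 0.206) * 1000
HU = -110.7


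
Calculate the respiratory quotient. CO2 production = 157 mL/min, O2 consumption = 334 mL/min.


RQ = VCO2 / VO2
RQ = 157 / 334
RQ = 0.4701


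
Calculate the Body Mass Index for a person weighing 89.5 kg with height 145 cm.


BMI = weight / height^2
height = 145 cm = 1.45 m
BMI = 89.5 / 1.45^2
BMI = 42.57 kg/m^2


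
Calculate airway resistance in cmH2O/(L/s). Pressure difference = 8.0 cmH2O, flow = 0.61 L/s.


R = dP / flow
R = 8.0 / 0.61
R = 13.11 cmH2O/(L/s)


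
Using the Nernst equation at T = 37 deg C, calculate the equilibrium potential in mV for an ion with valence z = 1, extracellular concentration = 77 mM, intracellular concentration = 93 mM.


E = (RT/(zF)) * ln(C_out/C_in)
T = 37 + 273.15 = 310.15 K
E = (8.314 * 310.15 / (1 * 96485)) * ln(77/93)
E = -5.046 mV


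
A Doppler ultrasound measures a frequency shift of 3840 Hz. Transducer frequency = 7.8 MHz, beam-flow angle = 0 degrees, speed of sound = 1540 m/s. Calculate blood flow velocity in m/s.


v = fd * c / (2 * f0 * cos(theta))
v = 3840 * 1540 / (2 * 7.8000e+06 * cos(0))
v = 0.3791 m/s


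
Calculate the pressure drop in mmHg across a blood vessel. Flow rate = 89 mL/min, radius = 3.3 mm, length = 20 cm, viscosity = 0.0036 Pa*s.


dP = 8*mu*L*Q / (pi*r^4)
Q = 89 mL/min = 1.48333e-06 m^3/s
dP = 22.9327 Pa = 22.9327 / 133.322 mmHg = 0.172 mmHg


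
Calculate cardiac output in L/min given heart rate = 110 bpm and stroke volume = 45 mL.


CO = HR * SV
CO = 110 * 45 / 1000
CO = 4.95 L/min


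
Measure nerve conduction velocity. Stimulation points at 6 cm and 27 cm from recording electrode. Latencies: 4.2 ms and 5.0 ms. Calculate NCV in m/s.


Distance = (27 - 6) / 100 = 0.21 m
dt = (5.0 - 4.2) / 1000 = 8.0000e-04 s
NCV = dist / dt = 262.5 m/s


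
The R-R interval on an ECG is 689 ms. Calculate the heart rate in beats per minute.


HR = 60 / RR_interval(s)
RR = 689 ms = 0.689 s
HR = 60 / 0.689 = 87.08 bpm


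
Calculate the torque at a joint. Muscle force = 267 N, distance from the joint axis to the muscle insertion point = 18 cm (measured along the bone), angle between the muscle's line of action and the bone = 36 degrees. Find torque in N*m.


Torque = F * d * sin(theta)   (moment arm = d*sin(theta))
d = 18 cm = 0.18 m
Torque = 267 * 0.18 * sin(36)
Torque = 28.25 N*m


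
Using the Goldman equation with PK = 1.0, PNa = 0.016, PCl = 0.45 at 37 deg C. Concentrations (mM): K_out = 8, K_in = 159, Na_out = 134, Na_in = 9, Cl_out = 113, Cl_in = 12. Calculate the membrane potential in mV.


Vm = (RT/F)*ln((PK*Ko + PNa*Nao + PCl*Cli)/(PK*Ki + PNa*Nai + PCl*Clo))
Numer = 15.544, Denom = 209.994
Vm = -69.58 mV


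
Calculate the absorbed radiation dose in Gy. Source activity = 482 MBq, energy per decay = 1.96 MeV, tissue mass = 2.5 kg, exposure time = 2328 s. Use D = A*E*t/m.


A = 482 MBq = 4.8200e+08 Bq
E = 1.96 MeV = 3.13992e-13 J
D = A*E*t/m = 4.8200e+08*3.13992e-13*2328/2.5
D = 0.1409 Gy


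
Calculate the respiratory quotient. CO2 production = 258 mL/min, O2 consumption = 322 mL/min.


RQ = VCO2 / VO2
RQ = 258 / 322
RQ = 0.8012


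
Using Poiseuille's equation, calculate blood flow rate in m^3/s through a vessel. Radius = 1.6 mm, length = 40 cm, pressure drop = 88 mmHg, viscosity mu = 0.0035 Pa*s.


Q = pi*r^4*dP / (8*mu*L)
r = 0.0016 m, L = 0.4 m
dP = 88 mmHg = 11732.336 Pa
Q = 2.1567e-05 m^3/s


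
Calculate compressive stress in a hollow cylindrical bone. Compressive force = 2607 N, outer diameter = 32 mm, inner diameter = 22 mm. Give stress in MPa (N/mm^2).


A = pi*(r_o^2 - r_i^2)
r_o = 16 mm, r_i = 11 mm
A = 424.115 mm^2
sigma = F/A = 2607 / 424.115
sigma = 6.147 MPa


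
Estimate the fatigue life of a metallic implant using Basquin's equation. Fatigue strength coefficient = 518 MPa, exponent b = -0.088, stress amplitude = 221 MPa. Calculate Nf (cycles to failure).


sigma_a = sigma_f' * (2Nf)^b
2Nf = (sigma_a/sigma_f')^(1/b)
2Nf = (221/518)^(1/-0.088)
2Nf = 15989.507
Nf = 7995


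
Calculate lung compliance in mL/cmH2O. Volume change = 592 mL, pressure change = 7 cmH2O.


C = dV / dP
C = 592 / 7
C = 84.57 mL/cmH2O


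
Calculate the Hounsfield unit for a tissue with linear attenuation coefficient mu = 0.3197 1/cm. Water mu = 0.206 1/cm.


HU = ((mu_tissue - mu_water) / mu_water) * 1000
HU = ((0.3197 - 0.206) / 0.206) * 1000
HU = 551.9


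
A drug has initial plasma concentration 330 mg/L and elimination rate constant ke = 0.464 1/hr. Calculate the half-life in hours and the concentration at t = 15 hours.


t_half = ln(2) / ke = 0.693147 / 0.464 = 1.494 hr
C(t) = C0 * exp(-ke*t) = 330 * exp(-0.464*15)
C(15) = 0.3132 mg/L


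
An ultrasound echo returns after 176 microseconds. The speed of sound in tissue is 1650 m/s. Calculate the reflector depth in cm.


depth = c * t / 2
t = 176 us = 1.7600e-04 s
depth = 1650 * 1.7600e-04 / 2
depth = 0.1452 m = 14.52 cm


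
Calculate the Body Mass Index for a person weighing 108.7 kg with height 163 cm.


BMI = weight / height^2
height = 163 cm = 1.63 m
BMI = 108.7 / 1.63^2
BMI = 40.91 kg/m^2


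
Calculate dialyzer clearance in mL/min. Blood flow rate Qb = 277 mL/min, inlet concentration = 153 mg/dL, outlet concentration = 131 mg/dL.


K = Qb * (Cb_in - Cb_out) / Cb_in
K = 277 * (153 - 131) / 153
K = 39.83 mL/min


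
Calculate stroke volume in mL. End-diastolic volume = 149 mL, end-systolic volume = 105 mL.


SV = EDV - ESV
SV = 149 - 105
SV = 44 mL


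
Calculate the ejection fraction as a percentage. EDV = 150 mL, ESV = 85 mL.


SV = EDV - ESV = 150 - 85 = 65 mL
EF = SV/EDV * 100 = 65/150 * 100
EF = 43.33%


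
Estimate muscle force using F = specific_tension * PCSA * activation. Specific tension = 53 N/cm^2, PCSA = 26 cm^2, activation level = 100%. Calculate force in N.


F = sigma * PCSA * activation
F = 53 * 26 * 1
F = 1378 N


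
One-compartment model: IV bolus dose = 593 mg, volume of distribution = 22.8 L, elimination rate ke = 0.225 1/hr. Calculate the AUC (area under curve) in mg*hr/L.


C0 = Dose/Vd = 593/22.8 = 26.0088 mg/L
AUC = C0/ke = 26.0088/0.225
AUC = 115.6 mg*hr/L


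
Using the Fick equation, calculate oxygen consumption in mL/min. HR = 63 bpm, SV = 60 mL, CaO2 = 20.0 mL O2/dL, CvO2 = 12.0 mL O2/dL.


CO = HR*SV = 63*60/1000 = 3.78 L/min
a-v O2 diff = 20.0 - 12.0 = 8 mL/dL
VO2 = CO * (CaO2-CvO2) * 10 dL/L
VO2 = 3.78 * 8 * 10
VO2 = 302.4 mL/min


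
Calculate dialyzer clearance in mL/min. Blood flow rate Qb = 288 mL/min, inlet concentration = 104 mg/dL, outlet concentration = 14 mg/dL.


K = Qb * (Cb_in - Cb_out) / Cb_in
K = 288 * (104 - 14) / 104
K = 249.2 mL/min


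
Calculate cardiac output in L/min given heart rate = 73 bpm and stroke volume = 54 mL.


CO = HR * SV
CO = 73 * 54 / 1000
CO = 3.942 L/min


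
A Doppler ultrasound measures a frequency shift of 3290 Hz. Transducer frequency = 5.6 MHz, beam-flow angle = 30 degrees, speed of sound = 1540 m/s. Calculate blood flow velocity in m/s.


v = fd * c / (2 * f0 * cos(theta))
v = 3290 * 1540 / (2 * 5.6000e+06 * cos(30))
v = 0.5224 m/s


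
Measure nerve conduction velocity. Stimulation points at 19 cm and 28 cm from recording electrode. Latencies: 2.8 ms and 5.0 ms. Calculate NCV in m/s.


Distance = (28 - 19) / 100 = 0.09 m
dt = (5.0 - 2.8) / 1000 = 0.0022 s
NCV = dist / dt = 40.91 m/s


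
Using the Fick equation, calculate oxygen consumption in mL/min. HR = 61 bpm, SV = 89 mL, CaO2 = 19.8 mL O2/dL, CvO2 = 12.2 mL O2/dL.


CO = HR*SV = 61*89/1000 = 5.429 L/min
a-v O2 diff = 19.8 - 12.2 = 7.6 mL/dL
VO2 = CO * (CaO2-CvO2) * 10 dL/L
VO2 = 5.429 * 7.6 * 10
VO2 = 412.6 mL/min


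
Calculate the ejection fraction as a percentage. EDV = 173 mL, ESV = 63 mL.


SV = EDV - ESV = 173 - 63 = 110 mL
EF = SV/EDV * 100 = 110/173 * 100
EF = 63.58%


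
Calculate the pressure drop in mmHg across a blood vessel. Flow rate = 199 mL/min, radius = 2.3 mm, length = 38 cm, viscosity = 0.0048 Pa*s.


dP = 8*mu*L*Q / (pi*r^4)
Q = 199 mL/min = 3.31667e-06 m^3/s
dP = 550.498 Pa = 550.498 / 133.322 mmHg = 4.129 mmHg


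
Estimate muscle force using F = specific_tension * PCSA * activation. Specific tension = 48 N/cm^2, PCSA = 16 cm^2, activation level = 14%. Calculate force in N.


F = sigma * PCSA * activation
F = 48 * 16 * 0.14
F = 107.5 N


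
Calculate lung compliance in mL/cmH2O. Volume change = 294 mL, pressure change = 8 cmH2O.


C = dV / dP
C = 294 / 8
C = 36.75 mL/cmH2O


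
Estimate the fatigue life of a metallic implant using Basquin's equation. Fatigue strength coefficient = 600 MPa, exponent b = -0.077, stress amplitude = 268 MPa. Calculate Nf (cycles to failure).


sigma_a = sigma_f' * (2Nf)^b
2Nf = (sigma_a/sigma_f')^(1/b)
2Nf = (268/600)^(1/-0.077)
2Nf = 35129.2
Nf = 1.756e+04


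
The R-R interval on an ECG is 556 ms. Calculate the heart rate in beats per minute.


HR = 60 / RR_interval(s)
RR = 556 ms = 0.556 s
HR = 60 / 0.556 = 107.9 bpm


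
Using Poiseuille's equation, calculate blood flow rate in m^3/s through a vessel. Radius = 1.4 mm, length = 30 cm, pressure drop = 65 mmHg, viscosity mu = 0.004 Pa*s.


Q = pi*r^4*dP / (8*mu*L)
r = 0.0014 m, L = 0.3 m
dP = 65 mmHg = 8665.93 Pa
Q = 1.0894e-05 m^3/s


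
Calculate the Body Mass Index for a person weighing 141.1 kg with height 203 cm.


BMI = weight / height^2
height = 203 cm = 2.03 m
BMI = 141.1 / 2.03^2
BMI = 34.24 kg/m^2


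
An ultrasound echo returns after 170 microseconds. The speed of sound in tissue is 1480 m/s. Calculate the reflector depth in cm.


depth = c * t / 2
t = 170 us = 1.7000e-04 s
depth = 1480 * 1.7000e-04 / 2
depth = 0.1258 m = 12.58 cm


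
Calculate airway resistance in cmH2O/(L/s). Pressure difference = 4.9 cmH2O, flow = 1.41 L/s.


R = dP / flow
R = 4.9 / 1.41
R = 3.475 cmH2O/(L/s)


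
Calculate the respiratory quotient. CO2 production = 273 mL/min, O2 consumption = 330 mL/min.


RQ = VCO2 / VO2
RQ = 273 / 330
RQ = 0.8273


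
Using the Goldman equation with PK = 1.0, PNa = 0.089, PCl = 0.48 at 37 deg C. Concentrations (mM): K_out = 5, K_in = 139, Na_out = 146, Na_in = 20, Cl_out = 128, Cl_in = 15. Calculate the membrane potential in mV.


Vm = (RT/F)*ln((PK*Ko + PNa*Nao + PCl*Cli)/(PK*Ki + PNa*Nai + PCl*Clo))
Numer = 25.194, Denom = 202.22
Vm = -55.66 mV


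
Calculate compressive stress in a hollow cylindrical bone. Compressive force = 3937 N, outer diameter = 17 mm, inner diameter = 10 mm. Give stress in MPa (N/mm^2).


A = pi*(r_o^2 - r_i^2)
r_o = 8.5 mm, r_i = 5 mm
A = 148.44 mm^2
sigma = F/A = 3937 / 148.44
sigma = 26.52 MPa


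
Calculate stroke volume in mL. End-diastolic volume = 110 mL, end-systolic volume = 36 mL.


SV = EDV - ESV
SV = 110 - 36
SV = 74 mL


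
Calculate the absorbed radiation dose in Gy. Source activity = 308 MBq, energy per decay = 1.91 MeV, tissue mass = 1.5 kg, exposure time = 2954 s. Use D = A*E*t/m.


A = 308 MBq = 3.0800e+08 Bq
E = 1.91 MeV = 3.05982e-13 J
D = A*E*t/m = 3.0800e+08*3.05982e-13*2954/1.5
D = 0.1856 Gy


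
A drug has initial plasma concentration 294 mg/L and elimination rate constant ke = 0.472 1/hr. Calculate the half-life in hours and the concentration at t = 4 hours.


t_half = ln(2) / ke = 0.693147 / 0.472 = 1.469 hr
C(t) = C0 * exp(-ke*t) = 294 * exp(-0.472*4)
C(4) = 44.5 mg/L


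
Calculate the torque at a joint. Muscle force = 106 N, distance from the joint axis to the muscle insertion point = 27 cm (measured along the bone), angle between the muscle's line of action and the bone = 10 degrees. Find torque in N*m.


Torque = F * d * sin(theta)   (moment arm = d*sin(theta))
d = 27 cm = 0.27 m
Torque = 106 * 0.27 * sin(10)
Torque = 4.97 N*m


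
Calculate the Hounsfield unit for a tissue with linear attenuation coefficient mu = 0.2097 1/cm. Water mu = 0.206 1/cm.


HU = ((mu_tissue - mu_water) / mu_water) * 1000
HU = ((0.2097 - 0.206) / 0.206) * 1000
HU = 17.96


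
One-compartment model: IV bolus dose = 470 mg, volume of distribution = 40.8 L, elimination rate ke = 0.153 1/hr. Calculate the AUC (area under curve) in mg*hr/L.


C0 = Dose/Vd = 470/40.8 = 11.5196 mg/L
AUC = C0/ke = 11.5196/0.153
AUC = 75.29 mg*hr/L


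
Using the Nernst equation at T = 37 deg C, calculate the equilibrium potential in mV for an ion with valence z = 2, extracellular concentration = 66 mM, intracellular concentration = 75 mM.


E = (RT/(zF)) * ln(C_out/C_in)
T = 37 + 273.15 = 310.15 K
E = (8.314 * 310.15 / (2 * 96485)) * ln(66/75)
E = -1.708 mV


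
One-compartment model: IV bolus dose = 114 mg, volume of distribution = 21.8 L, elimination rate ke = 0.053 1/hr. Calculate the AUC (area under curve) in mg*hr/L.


C0 = Dose/Vd = 114/21.8 = 5.22936 mg/L
AUC = C0/ke = 5.22936/0.053
AUC = 98.67 mg*hr/L


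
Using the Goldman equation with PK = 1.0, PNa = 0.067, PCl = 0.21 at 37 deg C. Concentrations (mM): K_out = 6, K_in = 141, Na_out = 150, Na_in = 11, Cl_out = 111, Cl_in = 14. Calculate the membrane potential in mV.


Vm = (RT/F)*ln((PK*Ko + PNa*Nao + PCl*Cli)/(PK*Ki + PNa*Nai + PCl*Clo))
Numer = 18.99, Denom = 165.047
Vm = -57.79 mV


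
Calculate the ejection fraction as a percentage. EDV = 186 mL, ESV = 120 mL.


SV = EDV - ESV = 186 - 120 = 66 mL
EF = SV/EDV * 100 = 66/186 * 100
EF = 35.48%


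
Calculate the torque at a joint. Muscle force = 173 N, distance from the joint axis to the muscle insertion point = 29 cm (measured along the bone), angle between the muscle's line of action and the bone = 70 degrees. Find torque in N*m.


Torque = F * d * sin(theta)   (moment arm = d*sin(theta))
d = 29 cm = 0.29 m
Torque = 173 * 0.29 * sin(70)
Torque = 47.14 N*m


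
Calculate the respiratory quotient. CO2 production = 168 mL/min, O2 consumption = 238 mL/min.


RQ = VCO2 / VO2
RQ = 168 / 238
RQ = 0.7059


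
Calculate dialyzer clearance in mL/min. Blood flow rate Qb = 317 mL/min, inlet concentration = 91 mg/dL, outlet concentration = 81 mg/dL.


K = Qb * (Cb_in - Cb_out) / Cb_in
K = 317 * (91 - 81) / 91
K = 34.84 mL/min


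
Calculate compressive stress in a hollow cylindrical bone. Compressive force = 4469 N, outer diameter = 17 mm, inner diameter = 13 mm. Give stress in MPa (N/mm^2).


A = pi*(r_o^2 - r_i^2)
r_o = 8.5 mm, r_i = 6.5 mm
A = 94.2478 mm^2
sigma = F/A = 4469 / 94.2478
sigma = 47.42 MPa


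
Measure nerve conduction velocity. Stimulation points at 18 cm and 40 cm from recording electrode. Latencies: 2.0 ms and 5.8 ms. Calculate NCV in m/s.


Distance = (40 - 18) / 100 = 0.22 m
dt = (5.8 - 2.0) / 1000 = 0.0038 s
NCV = dist / dt = 57.89 m/s


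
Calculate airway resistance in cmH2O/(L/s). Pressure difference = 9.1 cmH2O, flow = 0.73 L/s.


R = dP / flow
R = 9.1 / 0.73
R = 12.47 cmH2O/(L/s)


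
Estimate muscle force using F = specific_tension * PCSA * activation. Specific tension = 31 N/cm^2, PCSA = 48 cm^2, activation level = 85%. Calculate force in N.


F = sigma * PCSA * activation
F = 31 * 48 * 0.85
F = 1265 N


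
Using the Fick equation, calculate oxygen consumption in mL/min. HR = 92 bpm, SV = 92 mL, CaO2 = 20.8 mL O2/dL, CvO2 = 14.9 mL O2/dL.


CO = HR*SV = 92*92/1000 = 8.464 L/min
a-v O2 diff = 20.8 - 14.9 = 5.9 mL/dL
VO2 = CO * (CaO2-CvO2) * 10 dL/L
VO2 = 8.464 * 5.9 * 10
VO2 = 499.4 mL/min


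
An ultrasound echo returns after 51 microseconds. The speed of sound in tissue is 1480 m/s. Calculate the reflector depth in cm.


depth = c * t / 2
t = 51 us = 5.1000e-05 s
depth = 1480 * 5.1000e-05 / 2
depth = 0.03774 m = 3.774 cm


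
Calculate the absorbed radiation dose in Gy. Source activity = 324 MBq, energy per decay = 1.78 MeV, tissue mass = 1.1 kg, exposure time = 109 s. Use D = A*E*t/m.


A = 324 MBq = 3.2400e+08 Bq
E = 1.78 MeV = 2.85156e-13 J
D = A*E*t/m = 3.2400e+08*2.85156e-13*109/1.1
D = 0.009155 Gy


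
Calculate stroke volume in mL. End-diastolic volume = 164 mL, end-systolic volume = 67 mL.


SV = EDV - ESV
SV = 164 - 67
SV = 97 mL


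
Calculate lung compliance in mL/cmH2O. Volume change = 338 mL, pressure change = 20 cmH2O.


C = dV / dP
C = 338 / 20
C = 16.9 mL/cmH2O


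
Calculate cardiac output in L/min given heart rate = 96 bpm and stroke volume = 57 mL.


CO = HR * SV
CO = 96 * 57 / 1000
CO = 5.472 L/min


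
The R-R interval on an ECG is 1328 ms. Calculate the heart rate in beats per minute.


HR = 60 / RR_interval(s)
RR = 1328 ms = 1.328 s
HR = 60 / 1.328 = 45.18 bpm


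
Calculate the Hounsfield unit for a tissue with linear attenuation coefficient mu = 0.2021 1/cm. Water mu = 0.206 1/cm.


HU = ((mu_tissue - mu_water) / mu_water) * 1000
HU = ((0.2021 - 0.206) / 0.206) * 1000
HU = -18.93


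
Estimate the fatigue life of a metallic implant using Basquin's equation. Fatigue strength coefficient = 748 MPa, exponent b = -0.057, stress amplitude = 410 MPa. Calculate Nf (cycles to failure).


sigma_a = sigma_f' * (2Nf)^b
2Nf = (sigma_a/sigma_f')^(1/b)
2Nf = (410/748)^(1/-0.057)
2Nf = 38107.723
Nf = 1.905e+04


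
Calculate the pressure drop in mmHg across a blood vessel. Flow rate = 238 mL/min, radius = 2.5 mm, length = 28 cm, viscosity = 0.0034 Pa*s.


dP = 8*mu*L*Q / (pi*r^4)
Q = 238 mL/min = 3.96667e-06 m^3/s
dP = 246.175 Pa = 246.175 / 133.322 mmHg = 1.846 mmHg


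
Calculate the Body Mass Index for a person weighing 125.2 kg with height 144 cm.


BMI = weight / height^2
height = 144 cm = 1.44 m
BMI = 125.2 / 1.44^2
BMI = 60.38 kg/m^2


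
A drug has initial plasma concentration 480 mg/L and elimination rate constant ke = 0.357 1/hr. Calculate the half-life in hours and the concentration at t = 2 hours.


t_half = ln(2) / ke = 0.693147 / 0.357 = 1.942 hr
C(t) = C0 * exp(-ke*t) = 480 * exp(-0.357*2)
C(2) = 235 mg/L


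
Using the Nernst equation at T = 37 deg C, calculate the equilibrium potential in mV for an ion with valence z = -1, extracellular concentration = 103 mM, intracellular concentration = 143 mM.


E = (RT/(zF)) * ln(C_out/C_in)
T = 37 + 273.15 = 310.15 K
E = (8.314 * 310.15 / (-1 * 96485)) * ln(103/143)
E = 8.769 mV


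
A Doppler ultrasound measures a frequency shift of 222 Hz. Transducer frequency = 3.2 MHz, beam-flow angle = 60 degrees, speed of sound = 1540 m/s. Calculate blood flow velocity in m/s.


v = fd * c / (2 * f0 * cos(theta))
v = 222 * 1540 / (2 * 3.2000e+06 * cos(60))
v = 0.1068 m/s


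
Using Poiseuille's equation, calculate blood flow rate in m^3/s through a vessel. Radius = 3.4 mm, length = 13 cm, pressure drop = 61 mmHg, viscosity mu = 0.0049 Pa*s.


Q = pi*r^4*dP / (8*mu*L)
r = 0.0034 m, L = 0.13 m
dP = 61 mmHg = 8132.642 Pa
Q = 6.6999e-04 m^3/s


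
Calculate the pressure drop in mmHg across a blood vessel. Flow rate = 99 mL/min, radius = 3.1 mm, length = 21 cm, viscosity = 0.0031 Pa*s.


dP = 8*mu*L*Q / (pi*r^4)
Q = 99 mL/min = 1.65e-06 m^3/s
dP = 29.6182 Pa = 29.6182 / 133.322 mmHg = 0.2222 mmHg


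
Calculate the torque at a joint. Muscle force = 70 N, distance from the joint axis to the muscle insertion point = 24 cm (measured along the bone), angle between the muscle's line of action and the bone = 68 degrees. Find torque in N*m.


Torque = F * d * sin(theta)   (moment arm = d*sin(theta))
d = 24 cm = 0.24 m
Torque = 70 * 0.24 * sin(68)
Torque = 15.58 N*m


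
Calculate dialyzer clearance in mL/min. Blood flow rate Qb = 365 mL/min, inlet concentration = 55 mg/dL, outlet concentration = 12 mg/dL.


K = Qb * (Cb_in - Cb_out) / Cb_in
K = 365 * (55 - 12) / 55
K = 285.4 mL/min


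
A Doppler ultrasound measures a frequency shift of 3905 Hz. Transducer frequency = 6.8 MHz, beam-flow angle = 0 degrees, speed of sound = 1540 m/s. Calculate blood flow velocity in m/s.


v = fd * c / (2 * f0 * cos(theta))
v = 3905 * 1540 / (2 * 6.8000e+06 * cos(0))
v = 0.4422 m/s


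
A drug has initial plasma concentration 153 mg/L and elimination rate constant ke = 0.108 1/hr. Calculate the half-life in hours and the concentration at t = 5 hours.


t_half = ln(2) / ke = 0.693147 / 0.108 = 6.418 hr
C(t) = C0 * exp(-ke*t) = 153 * exp(-0.108*5)
C(5) = 89.16 mg/L


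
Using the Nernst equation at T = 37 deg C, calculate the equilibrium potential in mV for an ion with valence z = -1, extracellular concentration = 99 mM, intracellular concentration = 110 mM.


E = (RT/(zF)) * ln(C_out/C_in)
T = 37 + 273.15 = 310.15 K
E = (8.314 * 310.15 / (-1 * 96485)) * ln(99/110)
E = 2.816 mV


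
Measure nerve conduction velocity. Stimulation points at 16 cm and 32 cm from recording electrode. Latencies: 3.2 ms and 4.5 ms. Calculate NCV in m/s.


Distance = (32 - 16) / 100 = 0.16 m
dt = (4.5 - 3.2) / 1000 = 0.0013 s
NCV = dist / dt = 123.1 m/s


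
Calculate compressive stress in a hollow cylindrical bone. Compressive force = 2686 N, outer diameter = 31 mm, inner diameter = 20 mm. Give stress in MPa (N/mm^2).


A = pi*(r_o^2 - r_i^2)
r_o = 15.5 mm, r_i = 10 mm
A = 440.608 mm^2
sigma = F/A = 2686 / 440.608
sigma = 6.096 MPa


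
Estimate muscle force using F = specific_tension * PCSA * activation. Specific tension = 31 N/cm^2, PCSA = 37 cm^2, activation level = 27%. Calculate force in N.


F = sigma * PCSA * activation
F = 31 * 37 * 0.27
F = 309.7 N


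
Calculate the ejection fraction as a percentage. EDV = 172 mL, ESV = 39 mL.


SV = EDV - ESV = 172 - 39 = 133 mL
EF = SV/EDV * 100 = 133/172 * 100
EF = 77.33%


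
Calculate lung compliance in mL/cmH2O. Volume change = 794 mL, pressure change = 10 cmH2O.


C = dV / dP
C = 794 / 10
C = 79.4 mL/cmH2O


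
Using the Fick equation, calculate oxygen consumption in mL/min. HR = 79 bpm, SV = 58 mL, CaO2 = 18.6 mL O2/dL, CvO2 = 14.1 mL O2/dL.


CO = HR*SV = 79*58/1000 = 4.582 L/min
a-v O2 diff = 18.6 - 14.1 = 4.5 mL/dL
VO2 = CO * (CaO2-CvO2) * 10 dL/L
VO2 = 4.582 * 4.5 * 10
VO2 = 206.2 mL/min


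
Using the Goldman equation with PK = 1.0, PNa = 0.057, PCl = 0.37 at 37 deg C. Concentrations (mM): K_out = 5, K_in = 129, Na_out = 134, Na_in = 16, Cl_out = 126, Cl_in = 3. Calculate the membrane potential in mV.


Vm = (RT/F)*ln((PK*Ko + PNa*Nao + PCl*Cli)/(PK*Ki + PNa*Nai + PCl*Clo))
Numer = 13.748, Denom = 176.532
Vm = -68.22 mV


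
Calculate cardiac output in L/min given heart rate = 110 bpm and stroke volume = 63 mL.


CO = HR * SV
CO = 110 * 63 / 1000
CO = 6.93 L/min


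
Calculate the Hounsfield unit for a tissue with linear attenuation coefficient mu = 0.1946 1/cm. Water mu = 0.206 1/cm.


HU = ((mu_tissue - mu_water) / mu_water) * 1000
HU = ((0.1946 - 0.206) / 0.206) * 1000
HU = -55.34


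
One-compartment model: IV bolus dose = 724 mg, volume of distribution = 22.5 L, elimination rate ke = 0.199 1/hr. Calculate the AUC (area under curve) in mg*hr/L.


C0 = Dose/Vd = 724/22.5 = 32.1778 mg/L
AUC = C0/ke = 32.1778/0.199
AUC = 161.7 mg*hr/L


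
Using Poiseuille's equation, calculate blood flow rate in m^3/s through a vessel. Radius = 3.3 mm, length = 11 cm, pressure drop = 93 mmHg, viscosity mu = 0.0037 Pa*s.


Q = pi*r^4*dP / (8*mu*L)
r = 0.0033 m, L = 0.11 m
dP = 93 mmHg = 12398.946 Pa
Q = 0.001419 m^3/s


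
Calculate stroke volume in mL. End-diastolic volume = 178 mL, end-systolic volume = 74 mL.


SV = EDV - ESV
SV = 178 - 74
SV = 104 mL


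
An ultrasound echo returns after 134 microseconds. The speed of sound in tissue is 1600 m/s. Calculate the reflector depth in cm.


depth = c * t / 2
t = 134 us = 1.3400e-04 s
depth = 1600 * 1.3400e-04 / 2
depth = 0.1072 m = 10.72 cm


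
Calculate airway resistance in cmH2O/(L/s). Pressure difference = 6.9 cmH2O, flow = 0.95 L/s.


R = dP / flow
R = 6.9 / 0.95
R = 7.263 cmH2O/(L/s)


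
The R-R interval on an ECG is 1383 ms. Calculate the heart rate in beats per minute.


HR = 60 / RR_interval(s)
RR = 1383 ms = 1.383 s
HR = 60 / 1.383 = 43.38 bpm


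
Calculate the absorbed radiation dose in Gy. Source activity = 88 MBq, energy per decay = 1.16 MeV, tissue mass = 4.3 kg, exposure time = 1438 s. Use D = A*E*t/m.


A = 88 MBq = 8.8000e+07 Bq
E = 1.16 MeV = 1.85832e-13 J
D = A*E*t/m = 8.8000e+07*1.85832e-13*1438/4.3
D = 0.005469 Gy


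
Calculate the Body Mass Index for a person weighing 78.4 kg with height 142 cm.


BMI = weight / height^2
height = 142 cm = 1.42 m
BMI = 78.4 / 1.42^2
BMI = 38.88 kg/m^2


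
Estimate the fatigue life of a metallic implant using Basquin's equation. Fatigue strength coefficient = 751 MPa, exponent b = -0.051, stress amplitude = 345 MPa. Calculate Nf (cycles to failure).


sigma_a = sigma_f' * (2Nf)^b
2Nf = (sigma_a/sigma_f')^(1/b)
2Nf = (345/751)^(1/-0.051)
2Nf = 4206666.4
Nf = 2.1033e+06


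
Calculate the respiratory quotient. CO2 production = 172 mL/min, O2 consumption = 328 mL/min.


RQ = VCO2 / VO2
RQ = 172 / 328
RQ = 0.5244


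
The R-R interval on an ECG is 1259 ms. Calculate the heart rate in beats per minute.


HR = 60 / RR_interval(s)
RR = 1259 ms = 1.259 s
HR = 60 / 1.259 = 47.66 bpm


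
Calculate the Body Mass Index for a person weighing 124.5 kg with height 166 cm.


BMI = weight / height^2
height = 166 cm = 1.66 m
BMI = 124.5 / 1.66^2
BMI = 45.18 kg/m^2


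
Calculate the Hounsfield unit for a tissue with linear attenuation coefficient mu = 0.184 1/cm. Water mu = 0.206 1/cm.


HU = ((mu_tissue - mu_water) / mu_water) * 1000
HU = ((0.184 - 0.206) / 0.206) * 1000
HU = -106.8


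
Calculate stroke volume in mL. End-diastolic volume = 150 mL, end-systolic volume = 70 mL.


SV = EDV - ESV
SV = 150 - 70
SV = 80 mL


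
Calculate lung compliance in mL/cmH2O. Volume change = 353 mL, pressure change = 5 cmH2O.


C = dV / dP
C = 353 / 5
C = 70.6 mL/cmH2O


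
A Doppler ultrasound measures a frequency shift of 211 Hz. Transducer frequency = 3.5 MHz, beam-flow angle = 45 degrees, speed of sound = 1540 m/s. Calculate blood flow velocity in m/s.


v = fd * c / (2 * f0 * cos(theta))
v = 211 * 1540 / (2 * 3.5000e+06 * cos(45))
v = 0.06565 m/s


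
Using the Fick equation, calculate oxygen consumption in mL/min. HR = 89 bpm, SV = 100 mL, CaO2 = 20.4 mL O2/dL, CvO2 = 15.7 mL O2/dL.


CO = HR*SV = 89*100/1000 = 8.9 L/min
a-v O2 diff = 20.4 - 15.7 = 4.7 mL/dL
VO2 = CO * (CaO2-CvO2) * 10 dL/L
VO2 = 8.9 * 4.7 * 10
VO2 = 418.3 mL/min


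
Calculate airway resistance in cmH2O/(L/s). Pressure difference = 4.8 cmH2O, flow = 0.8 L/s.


R = dP / flow
R = 4.8 / 0.8
R = 6 cmH2O/(L/s)


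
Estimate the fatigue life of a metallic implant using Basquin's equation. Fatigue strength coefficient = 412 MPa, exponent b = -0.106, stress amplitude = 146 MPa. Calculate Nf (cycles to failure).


sigma_a = sigma_f' * (2Nf)^b
2Nf = (sigma_a/sigma_f')^(1/b)
2Nf = (146/412)^(1/-0.106)
2Nf = 17799.938
Nf = 8900


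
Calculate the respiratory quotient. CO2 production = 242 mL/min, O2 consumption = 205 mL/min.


RQ = VCO2 / VO2
RQ = 242 / 205
RQ = 1.18


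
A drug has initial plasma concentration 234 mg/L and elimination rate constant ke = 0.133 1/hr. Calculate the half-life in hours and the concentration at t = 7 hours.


t_half = ln(2) / ke = 0.693147 / 0.133 = 5.212 hr
C(t) = C0 * exp(-ke*t) = 234 * exp(-0.133*7)
C(7) = 92.23 mg/L


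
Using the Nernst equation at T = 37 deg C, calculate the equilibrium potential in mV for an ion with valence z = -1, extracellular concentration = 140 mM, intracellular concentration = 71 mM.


E = (RT/(zF)) * ln(C_out/C_in)
T = 37 + 273.15 = 310.15 K
E = (8.314 * 310.15 / (-1 * 96485)) * ln(140/71)
E = -18.15 mV


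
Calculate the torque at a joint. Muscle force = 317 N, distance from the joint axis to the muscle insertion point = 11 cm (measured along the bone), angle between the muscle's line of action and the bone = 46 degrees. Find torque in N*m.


Torque = F * d * sin(theta)   (moment arm = d*sin(theta))
d = 11 cm = 0.11 m
Torque = 317 * 0.11 * sin(46)
Torque = 25.08 N*m


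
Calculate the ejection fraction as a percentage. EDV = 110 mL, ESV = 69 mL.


SV = EDV - ESV = 110 - 69 = 41 mL
EF = SV/EDV * 100 = 41/110 * 100
EF = 37.27%


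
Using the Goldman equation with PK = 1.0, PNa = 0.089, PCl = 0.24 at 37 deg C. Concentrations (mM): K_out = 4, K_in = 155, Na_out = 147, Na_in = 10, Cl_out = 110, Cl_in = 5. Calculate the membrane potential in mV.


Vm = (RT/F)*ln((PK*Ko + PNa*Nao + PCl*Cli)/(PK*Ki + PNa*Nai + PCl*Clo))
Numer = 18.283, Denom = 182.29
Vm = -61.46 mV
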